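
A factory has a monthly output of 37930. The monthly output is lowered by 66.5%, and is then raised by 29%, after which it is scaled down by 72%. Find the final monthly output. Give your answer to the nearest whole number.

66.5% decrease: 37930 × 0.335 = 12706.55.
29% increase: 12706.55 × 1.29 = 16391.4495.
72% decrease: 16391.4495 × 0.28 = 4589.60586 ≈ 4590.

4590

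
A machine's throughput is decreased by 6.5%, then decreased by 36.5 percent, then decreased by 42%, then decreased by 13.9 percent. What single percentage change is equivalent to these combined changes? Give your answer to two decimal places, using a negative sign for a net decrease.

A 6.5% decrease multiplies by 0.935.
Then a 36.5% decrease: 0.935 × 0.635 = 0.593725.
Then a 42% decrease: 0.593725 × 0.58 = 0.3443605.
Then a 13.9% decrease: 0.3443605 × 0.861 = 0.2964943905.
Overall factor 0.2964943905, i.e. -70.35%.

-70.35%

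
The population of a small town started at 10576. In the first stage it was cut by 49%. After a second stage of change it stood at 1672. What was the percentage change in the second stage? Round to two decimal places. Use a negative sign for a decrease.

-69.00%

After the first stage: 10576 × 0.51 = 5393.76.
Second-stage multiplier: 1672 ÷ 5393.76 ≈ 0.309988.
That is a change of -69.00%.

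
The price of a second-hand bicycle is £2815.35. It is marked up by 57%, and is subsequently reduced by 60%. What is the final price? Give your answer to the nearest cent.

57% increase: £2815.35 × 1.57 = £4420.0995.
After the 60% decrease: £4420.0995 × 0.4 = £1768.0398 ≈ £1768.04.

£1768.04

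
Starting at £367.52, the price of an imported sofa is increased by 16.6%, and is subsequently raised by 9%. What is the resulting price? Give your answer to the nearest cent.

After the 16.6% increase: £367.52 × 1.166 = £428.52832.
Apply the 9% increase: £428.52832 × 1.09 = £467.0958688 ≈ £467.10.

£467.10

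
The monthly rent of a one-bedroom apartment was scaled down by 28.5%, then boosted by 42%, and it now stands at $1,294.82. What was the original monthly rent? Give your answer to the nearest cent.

$1,275.31

Undoing the 42% increase: $1,294.82 ÷ 1.42 ≈ $911.84507.
Undoing the 28.5% decrease: $911.84507 ÷ 0.715 ≈ $1,275.31.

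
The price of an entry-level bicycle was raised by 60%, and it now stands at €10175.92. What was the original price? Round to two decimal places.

€6359.95

The overall multiplier applied was 1.6.
So the original price was €10175.92 ÷ 1.6 = €6359.95.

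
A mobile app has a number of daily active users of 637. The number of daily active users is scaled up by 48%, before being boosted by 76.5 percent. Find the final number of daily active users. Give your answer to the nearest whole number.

After the 48% increase: 637 × 1.48 = 942.76.
Apply the 76.5% increase: 942.76 × 1.765 = 1663.9714 ≈ 1664.

1664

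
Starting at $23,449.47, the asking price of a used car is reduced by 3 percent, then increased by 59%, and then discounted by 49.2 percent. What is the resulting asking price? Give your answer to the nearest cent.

$18,372.39

Apply the 3% decrease: $23,449.47 × 0.97 = $22745.9859.
59% increase: $22745.9859 × 1.59 = $36166.117581.
After the 49.2% decrease: $36166.117581 × 0.508 = $18372.387731148 ≈ $18,372.39.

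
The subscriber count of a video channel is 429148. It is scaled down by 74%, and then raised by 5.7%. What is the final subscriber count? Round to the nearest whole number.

74% decrease: 429148 × 0.26 = 111578.48.
Apply the 5.7% increase: 111578.48 × 1.057 = 117938.45336 ≈ 117938.

117938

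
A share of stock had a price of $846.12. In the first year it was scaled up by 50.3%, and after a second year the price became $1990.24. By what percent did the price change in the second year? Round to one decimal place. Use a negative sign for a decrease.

After the first year: $846.12 × 1.503 = $1271.71836.
Second-year multiplier: $1990.24 ÷ $1271.71836 ≈ 1.565.
That is a change of 56.5%.

56.5%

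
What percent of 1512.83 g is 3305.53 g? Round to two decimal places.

3305.53 g ÷ 1512.83 g ≈ 218.50%.

218.50%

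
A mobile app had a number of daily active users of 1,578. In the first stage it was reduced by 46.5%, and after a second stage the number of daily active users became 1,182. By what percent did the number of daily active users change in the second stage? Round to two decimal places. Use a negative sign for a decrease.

40.01%

After the first stage: 1,578 × 0.535 = 844.23.
Second-stage multiplier: 1,182 ÷ 844.23 ≈ 1.400092.
That is a change of 40.01%.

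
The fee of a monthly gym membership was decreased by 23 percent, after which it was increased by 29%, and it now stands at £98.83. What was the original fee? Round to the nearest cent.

Undoing the 29% increase: £98.83 ÷ 1.29 ≈ £76.612403.
Undoing the 23% decrease: £76.612403 ÷ 0.77 ≈ £99.50.

£99.50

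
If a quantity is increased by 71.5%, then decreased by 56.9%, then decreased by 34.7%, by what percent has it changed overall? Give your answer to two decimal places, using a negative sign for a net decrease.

-51.73%

The combined multiplier is 1.715 × 0.431 × 0.653 = 0.482674745.
That corresponds to a decrease of 51.73%.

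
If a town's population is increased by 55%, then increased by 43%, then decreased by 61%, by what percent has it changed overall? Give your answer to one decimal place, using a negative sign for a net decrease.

The combined multiplier is 1.55 × 1.43 × 0.39 = 0.864435.
That corresponds to a decrease of 13.6%.

-13.6%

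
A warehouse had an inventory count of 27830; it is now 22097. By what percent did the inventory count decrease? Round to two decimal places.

Change: 22097 − 27830 = -5733.
Relative to the original: -5733 ÷ 27830 ≈ -20.60%.
So the inventory count decreased by 20.60%.

20.60%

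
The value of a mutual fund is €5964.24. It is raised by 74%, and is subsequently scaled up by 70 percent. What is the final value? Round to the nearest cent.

Apply the 74% increase: €5964.24 × 1.74 = €10377.7776.
After the 70% increase: €10377.7776 × 1.7 = €17642.22192 ≈ €17642.22.

€17642.22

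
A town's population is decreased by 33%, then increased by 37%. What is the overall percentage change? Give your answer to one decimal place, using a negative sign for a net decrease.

The combined multiplier is 0.67 × 1.37 = 0.9179.
That corresponds to a decrease of 8.2%.

-8.2%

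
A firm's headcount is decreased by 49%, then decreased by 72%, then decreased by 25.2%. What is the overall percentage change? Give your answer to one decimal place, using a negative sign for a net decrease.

-89.3%

A 49% decrease multiplies by 0.51.
Then a 72% decrease: 0.51 × 0.28 = 0.1428.
Then a 25.2% decrease: 0.1428 × 0.748 = 0.1068144.
Overall factor 0.1068144, i.e. -89.3%.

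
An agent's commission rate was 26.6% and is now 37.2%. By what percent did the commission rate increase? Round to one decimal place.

39.8%

The change is 37.2 − 26.6 = 10.6 percentage points.
Relative to the original 26.6%, that is 10.6 ÷ 26.6 ≈ 39.8%.
So the commission rate rose by 39.8%.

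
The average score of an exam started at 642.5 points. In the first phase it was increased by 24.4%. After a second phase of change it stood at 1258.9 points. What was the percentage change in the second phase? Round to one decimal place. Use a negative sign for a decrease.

57.5%

After the first phase: 642.5 × 1.244 = 799.27.
Second-phase multiplier: 1258.9 ÷ 799.27 ≈ 1.57506.
That is a change of 57.5%.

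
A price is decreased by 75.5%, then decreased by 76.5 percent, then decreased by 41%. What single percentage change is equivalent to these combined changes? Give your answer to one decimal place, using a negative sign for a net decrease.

-96.6%

The combined multiplier is 0.245 × 0.235 × 0.59 = 0.03396925.
That corresponds to a decrease of 96.6%.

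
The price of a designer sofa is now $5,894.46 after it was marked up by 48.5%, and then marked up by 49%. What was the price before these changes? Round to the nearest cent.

Undoing the 49% increase: $5,894.46 ÷ 1.49 ≈ $3956.013423.
Undoing the 48.5% increase: $3956.013423 ÷ 1.485 ≈ $2,663.98.

$2,663.98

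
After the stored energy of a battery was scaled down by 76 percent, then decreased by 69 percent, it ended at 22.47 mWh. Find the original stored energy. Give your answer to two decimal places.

Undoing the 69% decrease: 22.47 ÷ 0.31 ≈ 72.483871.
Undoing the 76% decrease: 72.483871 ÷ 0.24 ≈ 302.02 mWh.

302.02 mWh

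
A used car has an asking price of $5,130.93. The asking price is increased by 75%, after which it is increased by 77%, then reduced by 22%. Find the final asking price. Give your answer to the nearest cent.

$12,396.58

Each change multiplies by a factor: 1.75 × 1.77 × 0.78 = 2.41605.
$5,130.93 × 2.41605 = $12396.5834265 ≈ $12,396.58.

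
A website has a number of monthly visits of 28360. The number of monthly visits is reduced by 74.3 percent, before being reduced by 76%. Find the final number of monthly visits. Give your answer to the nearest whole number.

1749

Each change multiplies by a factor: 0.257 × 0.24 = 0.06168.
28360 × 0.06168 = 1749.2448 ≈ 1749.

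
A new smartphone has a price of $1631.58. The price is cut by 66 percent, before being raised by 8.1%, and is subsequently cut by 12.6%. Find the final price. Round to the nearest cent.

Each change multiplies by a factor: 0.34 × 1.081 × 0.874 = 0.32122996.
$1631.58 × 0.32122996 = $524.1123781368 ≈ $524.11.

$524.11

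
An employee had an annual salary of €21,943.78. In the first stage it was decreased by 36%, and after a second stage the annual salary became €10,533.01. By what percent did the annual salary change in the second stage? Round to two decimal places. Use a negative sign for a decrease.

After the first stage: €21,943.78 × 0.64 = €14044.0192.
Second-stage multiplier: €10,533.01 ÷ €14044.0192 ≈ 0.75.
That is a change of -25.00%.

-25.00%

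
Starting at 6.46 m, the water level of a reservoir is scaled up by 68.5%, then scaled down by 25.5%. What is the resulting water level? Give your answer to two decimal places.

8.11 m

Each change multiplies by a factor: 1.685 × 0.745 = 1.255325.
6.46 × 1.255325 = 8.1093995 ≈ 8.11.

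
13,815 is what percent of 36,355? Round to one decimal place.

38.0%

13,815 ÷ 36,355 ≈ 38.0%.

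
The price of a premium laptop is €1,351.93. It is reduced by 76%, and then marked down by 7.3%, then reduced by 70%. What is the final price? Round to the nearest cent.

76% decrease: €1,351.93 × 0.24 = €324.4632.
7.3% decrease: €324.4632 × 0.927 = €300.7773864.
Apply the 70% decrease: €300.7773864 × 0.3 = €90.23321592 ≈ €90.23.

€90.23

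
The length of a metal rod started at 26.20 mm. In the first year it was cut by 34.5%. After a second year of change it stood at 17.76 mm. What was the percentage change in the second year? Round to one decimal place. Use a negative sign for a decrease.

3.5%

After the first year: 26.20 × 0.655 = 17.161.
Second-year multiplier: 17.76 ÷ 17.161 ≈ 1.0349.
That is a change of 3.5%.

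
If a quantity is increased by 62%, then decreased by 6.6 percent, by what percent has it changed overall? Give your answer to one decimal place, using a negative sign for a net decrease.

51.3%

The combined multiplier is 1.62 × 0.934 = 1.51308.
That corresponds to an increase of 51.3%.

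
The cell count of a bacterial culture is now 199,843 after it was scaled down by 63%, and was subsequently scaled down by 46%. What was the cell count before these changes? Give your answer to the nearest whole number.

1,000,215

Undoing the 46% decrease: 199,843 ÷ 0.54 ≈ 370079.62963.
Undoing the 63% decrease: 370079.62963 ÷ 0.37 ≈ 1,000,215.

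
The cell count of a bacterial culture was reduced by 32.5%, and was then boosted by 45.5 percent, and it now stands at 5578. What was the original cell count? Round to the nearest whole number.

Undoing the 45.5% increase: 5578 ÷ 1.455 ≈ 3833.676976.
Undoing the 32.5% decrease: 3833.676976 ÷ 0.675 ≈ 5680.

5680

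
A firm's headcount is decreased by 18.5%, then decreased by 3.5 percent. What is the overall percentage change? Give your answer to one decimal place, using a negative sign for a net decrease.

-21.4%

An 18.5% decrease multiplies by 0.815.
Then a 3.5% decrease: 0.815 × 0.965 = 0.786475.
Overall factor 0.786475, i.e. -21.4%.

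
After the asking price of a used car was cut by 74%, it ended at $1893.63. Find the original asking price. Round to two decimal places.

The overall multiplier applied was 0.26.
So the original asking price was $1893.63 ÷ 0.26 ≈ $7283.19.

$7283.19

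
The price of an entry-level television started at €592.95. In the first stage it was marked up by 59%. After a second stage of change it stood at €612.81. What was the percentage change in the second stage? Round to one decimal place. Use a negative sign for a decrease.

After the first stage: €592.95 × 1.59 = €942.7905.
Second-stage multiplier: €612.81 ÷ €942.7905 ≈ 0.65.
That is a change of -35.0%.

-35.0%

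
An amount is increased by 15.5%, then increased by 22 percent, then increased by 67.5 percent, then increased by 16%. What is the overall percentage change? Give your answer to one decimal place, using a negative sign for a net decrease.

173.8%

A 15.5% increase multiplies by 1.155.
Then a 22% increase: 1.155 × 1.22 = 1.4091.
Then a 67.5% increase: 1.4091 × 1.675 = 2.3602425.
Then a 16% increase: 2.3602425 × 1.16 = 2.7378813.
Overall factor 2.7378813, i.e. 173.8%.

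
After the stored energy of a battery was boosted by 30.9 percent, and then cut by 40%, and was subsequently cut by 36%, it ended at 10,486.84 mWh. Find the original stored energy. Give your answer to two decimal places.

Undoing the 36% decrease: 10,486.84 ÷ 0.64 = 16385.6875.
Undoing the 40% decrease: 16385.6875 ÷ 0.6 ≈ 27309.479167.
Undoing the 30.9% increase: 27309.479167 ÷ 1.309 ≈ 20,862.86 mWh.

20,862.86 mWh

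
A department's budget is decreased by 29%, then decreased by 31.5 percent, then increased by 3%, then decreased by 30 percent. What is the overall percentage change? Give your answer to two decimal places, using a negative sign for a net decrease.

A 29% decrease multiplies by 0.71.
Then a 31.5% decrease: 0.71 × 0.685 = 0.48635.
Then a 3% increase: 0.48635 × 1.03 = 0.5009405.
Then a 30% decrease: 0.5009405 × 0.7 = 0.35065835.
Overall factor 0.35065835, i.e. -64.93%.

-64.93%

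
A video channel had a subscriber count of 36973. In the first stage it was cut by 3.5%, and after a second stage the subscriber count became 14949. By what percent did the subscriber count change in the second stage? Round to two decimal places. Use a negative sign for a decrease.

-58.10%

After the first stage: 36973 × 0.965 = 35678.945.
Second-stage multiplier: 14949 ÷ 35678.945 ≈ 0.418987.
That is a change of -58.10%.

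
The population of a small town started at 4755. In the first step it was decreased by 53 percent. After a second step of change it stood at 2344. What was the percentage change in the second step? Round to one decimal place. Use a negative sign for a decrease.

After the first step: 4755 × 0.47 = 2234.85.
Second-step multiplier: 2344 ÷ 2234.85 ≈ 1.04884.
That is a change of 4.9%.

4.9%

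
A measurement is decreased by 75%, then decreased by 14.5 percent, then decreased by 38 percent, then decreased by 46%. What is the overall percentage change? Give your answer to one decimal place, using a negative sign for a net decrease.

The combined multiplier is 0.25 × 0.855 × 0.62 × 0.54 = 0.0715635.
That corresponds to a decrease of 92.8%.

-92.8%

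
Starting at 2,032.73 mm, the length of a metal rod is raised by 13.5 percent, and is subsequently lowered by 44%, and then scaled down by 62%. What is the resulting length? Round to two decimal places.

490.96 mm

Each change multiplies by a factor: 1.135 × 0.56 × 0.38 = 0.241528.
2,032.73 × 0.241528 = 490.96121144 ≈ 490.96.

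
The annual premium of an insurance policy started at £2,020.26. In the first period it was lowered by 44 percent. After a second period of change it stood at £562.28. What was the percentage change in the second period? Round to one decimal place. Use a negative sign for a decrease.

-50.3%

After the first period: £2,020.26 × 0.56 = £1131.3456.
Second-period multiplier: £562.28 ÷ £1131.3456 ≈ 0.497.
That is a change of -50.3%.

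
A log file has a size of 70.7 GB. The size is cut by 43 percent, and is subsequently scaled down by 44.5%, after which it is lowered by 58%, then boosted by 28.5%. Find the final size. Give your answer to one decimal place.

12.1 GB

Each change multiplies by a factor: 0.57 × 0.555 × 0.42 × 1.285 = 0.170734095.
70.7 × 0.170734095 = 12.0709005165 ≈ 12.1.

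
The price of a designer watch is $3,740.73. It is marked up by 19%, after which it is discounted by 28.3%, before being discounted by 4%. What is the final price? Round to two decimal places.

After the 19% increase: $3,740.73 × 1.19 = $4451.4687.
28.3% decrease: $4451.4687 × 0.717 = $3191.7030579.
4% decrease: $3191.7030579 × 0.96 = $3064.034935584 ≈ $3,064.03.

$3,064.03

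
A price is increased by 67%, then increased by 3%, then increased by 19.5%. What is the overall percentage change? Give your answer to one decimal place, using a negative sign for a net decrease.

105.6%

A 67% increase multiplies by 1.67.
Then a 3% increase: 1.67 × 1.03 = 1.7201.
Then a 19.5% increase: 1.7201 × 1.195 = 2.0555195.
Overall factor 2.0555195, i.e. 105.6%.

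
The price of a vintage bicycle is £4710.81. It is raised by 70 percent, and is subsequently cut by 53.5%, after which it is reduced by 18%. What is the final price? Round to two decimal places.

£3053.59

Apply the 70% increase: £4710.81 × 1.7 = £8008.377.
After the 53.5% decrease: £8008.377 × 0.465 = £3723.895305.
18% decrease: £3723.895305 × 0.82 = £3053.5941501 ≈ £3053.59.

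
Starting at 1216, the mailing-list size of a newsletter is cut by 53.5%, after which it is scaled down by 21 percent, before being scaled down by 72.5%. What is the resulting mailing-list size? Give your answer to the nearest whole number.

Apply the 53.5% decrease: 1216 × 0.465 = 565.44.
21% decrease: 565.44 × 0.79 = 446.6976.
Apply the 72.5% decrease: 446.6976 × 0.275 = 122.84184 ≈ 123.

123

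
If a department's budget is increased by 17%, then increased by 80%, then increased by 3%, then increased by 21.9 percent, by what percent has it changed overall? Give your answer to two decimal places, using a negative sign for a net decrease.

A 17% increase multiplies by 1.17.
Then an 80% increase: 1.17 × 1.8 = 2.106.
Then a 3% increase: 2.106 × 1.03 = 2.16918.
Then a 21.9% increase: 2.16918 × 1.219 = 2.64423042.
Overall factor 2.64423042, i.e. 164.42%.

164.42%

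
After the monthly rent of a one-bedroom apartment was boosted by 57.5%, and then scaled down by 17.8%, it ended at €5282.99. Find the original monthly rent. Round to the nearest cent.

€4080.63

Undoing the 17.8% decrease: €5282.99 ÷ 0.822 ≈ €6426.995134.
Undoing the 57.5% increase: €6426.995134 ÷ 1.575 ≈ €4080.63.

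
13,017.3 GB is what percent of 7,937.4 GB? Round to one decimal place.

164.0%

13,017.3 GB ÷ 7,937.4 GB ≈ 164.0%.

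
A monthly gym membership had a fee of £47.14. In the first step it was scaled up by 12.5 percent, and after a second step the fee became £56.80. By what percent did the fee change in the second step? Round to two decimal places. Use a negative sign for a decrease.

After the first step: £47.14 × 1.125 = £53.0325.
Second-step multiplier: £56.80 ÷ £53.0325 ≈ 1.071041.
That is a change of 7.10%.

7.10%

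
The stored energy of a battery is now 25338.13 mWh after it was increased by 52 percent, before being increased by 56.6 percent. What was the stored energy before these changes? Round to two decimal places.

The overall multiplier applied was 1.52 × 1.566 = 2.38032.
So the original stored energy was 25338.13 ÷ 2.38032 ≈ 10644.84 mWh.

10644.84 mWh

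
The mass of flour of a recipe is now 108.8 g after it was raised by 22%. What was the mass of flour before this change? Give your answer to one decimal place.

The overall multiplier applied was 1.22.
So the original mass of flour was 108.8 ÷ 1.22 ≈ 89.2 g.

89.2 g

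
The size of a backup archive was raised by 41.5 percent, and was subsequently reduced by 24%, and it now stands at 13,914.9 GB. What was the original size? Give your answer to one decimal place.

12,939.3 GB

The overall multiplier applied was 1.415 × 0.76 = 1.0754.
So the original size was 13,914.9 ÷ 1.0754 ≈ 12,939.3 GB.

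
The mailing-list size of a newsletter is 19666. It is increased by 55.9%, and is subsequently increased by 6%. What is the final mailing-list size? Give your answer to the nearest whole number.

After the 55.9% increase: 19666 × 1.559 = 30659.294.
6% increase: 30659.294 × 1.06 = 32498.85164 ≈ 32499.

32499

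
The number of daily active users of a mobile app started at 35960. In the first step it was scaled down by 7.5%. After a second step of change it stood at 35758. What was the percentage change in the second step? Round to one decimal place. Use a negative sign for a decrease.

7.5%

After the first step: 35960 × 0.925 = 33263.
Second-step multiplier: 35758 ÷ 33263 ≈ 1.07501.
That is a change of 7.5%.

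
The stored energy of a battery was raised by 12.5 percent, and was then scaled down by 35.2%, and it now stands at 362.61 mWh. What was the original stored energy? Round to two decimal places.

497.41 mWh

Undoing the 35.2% decrease: 362.61 ÷ 0.648 ≈ 559.583333.
Undoing the 12.5% increase: 559.583333 ÷ 1.125 ≈ 497.41 mWh.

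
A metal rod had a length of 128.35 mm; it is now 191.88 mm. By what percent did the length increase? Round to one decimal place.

49.5%

Change: 191.88 − 128.35 = 63.53.
Relative to the original: 63.53 ÷ 128.35 ≈ 49.5%.
So the length increased by 49.5%.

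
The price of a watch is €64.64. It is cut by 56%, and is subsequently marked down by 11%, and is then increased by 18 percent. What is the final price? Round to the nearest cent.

€29.87

Apply the 56% decrease: €64.64 × 0.44 = €28.4416.
Apply the 11% decrease: €28.4416 × 0.89 = €25.313024.
18% increase: €25.313024 × 1.18 = €29.86936832 ≈ €29.87.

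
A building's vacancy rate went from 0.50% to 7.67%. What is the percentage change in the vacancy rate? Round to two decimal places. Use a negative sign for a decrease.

The change is 7.67 − 0.50 = 7.17 percentage points.
Relative to the original 0.50%, that is 7.17 ÷ 0.50 = 1434.00%.

1434.00%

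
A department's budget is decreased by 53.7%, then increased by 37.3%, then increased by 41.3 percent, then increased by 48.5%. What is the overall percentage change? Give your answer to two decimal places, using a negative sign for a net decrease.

The combined multiplier is 0.463 × 1.373 × 1.413 × 1.485 = 1.333890390195.
That corresponds to an increase of 33.39%.

33.39%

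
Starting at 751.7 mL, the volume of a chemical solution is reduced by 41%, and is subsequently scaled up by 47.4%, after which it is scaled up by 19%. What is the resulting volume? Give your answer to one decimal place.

777.9 mL

After the 41% decrease: 751.7 × 0.59 = 443.503.
Apply the 47.4% increase: 443.503 × 1.474 = 653.723422.
19% increase: 653.723422 × 1.19 = 777.93087218 ≈ 777.9.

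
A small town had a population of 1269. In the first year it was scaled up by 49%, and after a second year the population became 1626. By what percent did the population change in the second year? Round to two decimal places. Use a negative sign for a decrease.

-14.01%

After the first year: 1269 × 1.49 = 1890.81.
Second-year multiplier: 1626 ÷ 1890.81 ≈ 0.859949.
That is a change of -14.01%.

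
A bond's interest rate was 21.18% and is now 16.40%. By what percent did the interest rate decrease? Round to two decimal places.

22.57%

The change is 16.40 − 21.18 = -4.78 percentage points.
Relative to the original 21.18%, that is -4.78 ÷ 21.18 ≈ -22.57%.
So the interest rate fell by 22.57%.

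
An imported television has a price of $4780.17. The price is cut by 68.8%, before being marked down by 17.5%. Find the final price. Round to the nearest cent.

$1230.42

68.8% decrease: $4780.17 × 0.312 = $1491.41304.
17.5% decrease: $1491.41304 × 0.825 = $1230.415758 ≈ $1230.42.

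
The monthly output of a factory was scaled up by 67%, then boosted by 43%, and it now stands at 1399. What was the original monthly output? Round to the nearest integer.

The overall multiplier applied was 1.67 × 1.43 = 2.3881.
So the original monthly output was 1399 ÷ 2.3881 ≈ 586.

586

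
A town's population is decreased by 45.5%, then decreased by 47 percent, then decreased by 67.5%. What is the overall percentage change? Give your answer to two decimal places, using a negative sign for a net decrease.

-90.61%

The combined multiplier is 0.545 × 0.53 × 0.325 = 0.09387625.
That corresponds to a decrease of 90.61%.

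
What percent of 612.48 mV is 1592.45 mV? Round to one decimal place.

260.0%

1592.45 mV ÷ 612.48 mV ≈ 260.0%.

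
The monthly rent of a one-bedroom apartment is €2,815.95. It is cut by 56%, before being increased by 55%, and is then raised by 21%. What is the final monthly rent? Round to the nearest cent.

Each change multiplies by a factor: 0.44 × 1.55 × 1.21 = 0.82522.
€2,815.95 × 0.82522 = €2323.778259 ≈ €2,323.78.

€2,323.78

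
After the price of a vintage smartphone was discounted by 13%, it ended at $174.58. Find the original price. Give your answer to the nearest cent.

The overall multiplier applied was 0.87.
So the original price was $174.58 ÷ 0.87 ≈ $200.67.

$200.67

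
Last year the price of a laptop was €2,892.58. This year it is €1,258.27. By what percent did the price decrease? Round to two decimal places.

Change: €1,258.27 − €2,892.58 = -€1,634.31.
Relative to the original: -€1,634.31 ÷ €2,892.58 ≈ -56.50%.
So the price decreased by 56.50%.

56.50%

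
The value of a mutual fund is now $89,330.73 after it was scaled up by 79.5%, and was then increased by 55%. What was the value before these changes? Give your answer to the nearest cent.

The overall multiplier applied was 1.795 × 1.55 = 2.78225.
So the original value was $89,330.73 ÷ 2.78225 ≈ $32,107.37.

$32,107.37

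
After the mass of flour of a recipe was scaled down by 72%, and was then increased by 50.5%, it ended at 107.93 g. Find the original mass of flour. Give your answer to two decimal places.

Undoing the 50.5% increase: 107.93 ÷ 1.505 ≈ 71.714286.
Undoing the 72% decrease: 71.714286 ÷ 0.28 ≈ 256.12 g.

256.12 g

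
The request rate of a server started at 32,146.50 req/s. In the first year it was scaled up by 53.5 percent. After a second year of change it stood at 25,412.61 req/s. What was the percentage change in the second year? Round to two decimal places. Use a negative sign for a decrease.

-48.50%

After the first year: 32,146.50 × 1.535 = 49344.8775.
Second-year multiplier: 25,412.61 ÷ 49344.8775 ≈ 0.515.
That is a change of -48.50%.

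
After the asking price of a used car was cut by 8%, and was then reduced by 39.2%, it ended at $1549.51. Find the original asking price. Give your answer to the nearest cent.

$2770.15

The overall multiplier applied was 0.92 × 0.608 = 0.55936.
So the original asking price was $1549.51 ÷ 0.55936 ≈ $2770.15.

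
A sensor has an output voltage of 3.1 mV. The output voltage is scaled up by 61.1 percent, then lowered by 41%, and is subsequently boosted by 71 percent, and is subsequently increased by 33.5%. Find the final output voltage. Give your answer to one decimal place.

6.7 mV

Apply the 61.1% increase: 3.1 × 1.611 = 4.9941.
Apply the 41% decrease: 4.9941 × 0.59 = 2.946519.
After the 71% increase: 2.946519 × 1.71 = 5.03854749.
Apply the 33.5% increase: 5.03854749 × 1.335 = 6.72646089915 ≈ 6.7.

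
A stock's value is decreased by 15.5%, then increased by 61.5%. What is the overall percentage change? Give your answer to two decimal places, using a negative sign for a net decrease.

36.47%

The combined multiplier is 0.845 × 1.615 = 1.364675.
That corresponds to an increase of 36.47%.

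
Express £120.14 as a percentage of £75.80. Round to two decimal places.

158.50%

£120.14 ÷ £75.80 ≈ 158.50%.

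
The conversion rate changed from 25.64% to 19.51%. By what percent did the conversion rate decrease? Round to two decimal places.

23.91%

The change is 19.51 − 25.64 = -6.13 percentage points.
Relative to the original 25.64%, that is -6.13 ÷ 25.64 ≈ -23.91%.
So the conversion rate fell by 23.91%.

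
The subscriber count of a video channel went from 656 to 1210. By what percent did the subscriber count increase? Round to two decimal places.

Change: 1210 − 656 = 554.
Relative to the original: 554 ÷ 656 ≈ 84.45%.
So the subscriber count increased by 84.45%.

84.45%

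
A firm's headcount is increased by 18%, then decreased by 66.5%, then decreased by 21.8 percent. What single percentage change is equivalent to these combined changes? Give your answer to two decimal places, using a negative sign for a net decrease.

An 18% increase multiplies by 1.18.
Then a 66.5% decrease: 1.18 × 0.335 = 0.3953.
Then a 21.8% decrease: 0.3953 × 0.782 = 0.3091246.
Overall factor 0.3091246, i.e. -69.09%.

-69.09%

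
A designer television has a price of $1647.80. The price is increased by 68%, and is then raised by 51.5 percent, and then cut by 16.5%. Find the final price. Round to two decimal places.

$3501.97

Apply the 68% increase: $1647.80 × 1.68 = $2768.304.
Apply the 51.5% increase: $2768.304 × 1.515 = $4193.98056.
16.5% decrease: $4193.98056 × 0.835 = $3501.9737676 ≈ $3501.97.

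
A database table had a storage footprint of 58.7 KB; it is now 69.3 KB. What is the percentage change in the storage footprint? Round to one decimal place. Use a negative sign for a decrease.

18.1%

Change: 69.3 − 58.7 = 10.6.
Relative to the original: 10.6 ÷ 58.7 ≈ 18.1%.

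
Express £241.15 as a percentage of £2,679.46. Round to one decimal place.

9.0%

£241.15 ÷ £2,679.46 ≈ 9.0%.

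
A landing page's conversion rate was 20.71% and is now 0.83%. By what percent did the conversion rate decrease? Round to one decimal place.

The change is 0.83 − 20.71 = -19.88 percentage points.
Relative to the original 20.71%, that is -19.88 ÷ 20.71 ≈ -96.0%.
So the conversion rate fell by 96.0%.

96.0%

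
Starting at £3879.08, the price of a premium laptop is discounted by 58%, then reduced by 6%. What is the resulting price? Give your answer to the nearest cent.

£1531.46

Each change multiplies by a factor: 0.42 × 0.94 = 0.3948.
£3879.08 × 0.3948 = £1531.460784 ≈ £1531.46.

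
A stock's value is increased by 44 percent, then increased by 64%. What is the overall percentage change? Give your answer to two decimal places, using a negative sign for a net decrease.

The combined multiplier is 1.44 × 1.64 = 2.3616.
That corresponds to an increase of 136.16%.

136.16%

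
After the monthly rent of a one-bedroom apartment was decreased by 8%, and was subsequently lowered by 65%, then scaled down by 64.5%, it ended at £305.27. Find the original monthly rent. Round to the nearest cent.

The overall multiplier applied was 0.92 × 0.35 × 0.355 = 0.11431.
So the original monthly rent was £305.27 ÷ 0.11431 ≈ £2670.55.

£2670.55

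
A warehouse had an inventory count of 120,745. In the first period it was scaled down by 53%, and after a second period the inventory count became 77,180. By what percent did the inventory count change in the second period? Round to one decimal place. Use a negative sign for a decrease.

36.0%

After the first period: 120,745 × 0.47 = 56750.15.
Second-period multiplier: 77,180 ÷ 56750.15 ≈ 1.36.
That is a change of 36.0%.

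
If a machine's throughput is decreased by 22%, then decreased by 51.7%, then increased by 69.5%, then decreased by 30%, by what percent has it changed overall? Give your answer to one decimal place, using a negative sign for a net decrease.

The combined multiplier is 0.78 × 0.483 × 1.695 × 0.7 = 0.44700201.
That corresponds to a decrease of 55.3%.

-55.3%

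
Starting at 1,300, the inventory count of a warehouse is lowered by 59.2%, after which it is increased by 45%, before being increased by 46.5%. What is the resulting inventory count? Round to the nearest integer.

1,127

59.2% decrease: 1,300 × 0.408 = 530.4.
Apply the 45% increase: 530.4 × 1.45 = 769.08.
46.5% increase: 769.08 × 1.465 = 1126.7022 ≈ 1,127.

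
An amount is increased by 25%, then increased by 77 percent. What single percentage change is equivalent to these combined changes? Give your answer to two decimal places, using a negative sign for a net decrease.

A 25% increase multiplies by 1.25.
Then a 77% increase: 1.25 × 1.77 = 2.2125.
Overall factor 2.2125, i.e. 121.25%.

121.25%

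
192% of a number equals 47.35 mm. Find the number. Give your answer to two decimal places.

24.66 mm

47.35 mm ÷ 1.92 ≈ 24.66 mm.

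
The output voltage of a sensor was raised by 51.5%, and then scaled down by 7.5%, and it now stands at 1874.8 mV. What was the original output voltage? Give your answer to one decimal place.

Undoing the 7.5% decrease: 1874.8 ÷ 0.925 ≈ 2026.810811.
Undoing the 51.5% increase: 2026.810811 ÷ 1.515 ≈ 1337.8 mV.

1337.8 mV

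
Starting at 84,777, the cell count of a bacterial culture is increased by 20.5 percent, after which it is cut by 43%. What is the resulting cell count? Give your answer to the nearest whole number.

Apply the 20.5% increase: 84,777 × 1.205 = 102156.285.
After the 43% decrease: 102156.285 × 0.57 = 58229.08245 ≈ 58,229.

58,229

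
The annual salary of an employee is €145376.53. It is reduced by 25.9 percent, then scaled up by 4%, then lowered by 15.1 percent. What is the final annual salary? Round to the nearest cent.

€95115.99

Each change multiplies by a factor: 0.741 × 1.04 × 0.849 = 0.65427336.
€145376.53 × 0.65427336 = €95115.9907482408 ≈ €95115.99.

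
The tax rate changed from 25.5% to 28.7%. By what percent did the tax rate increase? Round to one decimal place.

The change is 28.7 − 25.5 = 3.2 percentage points.
Relative to the original 25.5%, that is 3.2 ÷ 25.5 ≈ 12.5%.
So the tax rate rose by 12.5%.

12.5%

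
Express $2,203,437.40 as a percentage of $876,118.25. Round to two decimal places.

$2,203,437.40 ÷ $876,118.25 ≈ 251.50%.

251.50%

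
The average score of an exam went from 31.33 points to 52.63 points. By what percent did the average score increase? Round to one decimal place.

Change: 52.63 − 31.33 = 21.30.
Relative to the original: 21.30 ÷ 31.33 ≈ 68.0%.
So the average score increased by 68.0%.

68.0%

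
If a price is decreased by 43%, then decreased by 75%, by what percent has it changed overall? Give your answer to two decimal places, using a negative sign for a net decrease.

A 43% decrease multiplies by 0.57.
Then a 75% decrease: 0.57 × 0.25 = 0.1425.
Overall factor 0.1425, i.e. -85.75%.

-85.75%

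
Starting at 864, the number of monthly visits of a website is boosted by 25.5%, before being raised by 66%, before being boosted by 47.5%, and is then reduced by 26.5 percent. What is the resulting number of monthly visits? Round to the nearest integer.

25.5% increase: 864 × 1.255 = 1084.32.
Apply the 66% increase: 1084.32 × 1.66 = 1799.9712.
Apply the 47.5% increase: 1799.9712 × 1.475 = 2654.95752.
After the 26.5% decrease: 2654.95752 × 0.735 = 1951.3937772 ≈ 1951.

1951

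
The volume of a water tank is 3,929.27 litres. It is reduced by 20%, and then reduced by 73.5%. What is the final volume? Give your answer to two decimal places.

833.01 litres

Each change multiplies by a factor: 0.8 × 0.265 = 0.212.
3,929.27 × 0.212 = 833.00524 ≈ 833.01.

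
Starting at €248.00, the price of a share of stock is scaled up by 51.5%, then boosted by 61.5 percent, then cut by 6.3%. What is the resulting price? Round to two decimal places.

After the 51.5% increase: €248.00 × 1.515 = €375.72.
After the 61.5% increase: €375.72 × 1.615 = €606.7878.
Apply the 6.3% decrease: €606.7878 × 0.937 = €568.5601686 ≈ €568.56.

€568.56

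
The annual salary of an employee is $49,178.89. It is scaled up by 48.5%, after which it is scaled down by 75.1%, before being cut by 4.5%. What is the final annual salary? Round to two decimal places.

After the 48.5% increase: $49,178.89 × 1.485 = $73030.65165.
75.1% decrease: $73030.65165 × 0.249 = $18184.63226085.
4.5% decrease: $18184.63226085 × 0.955 = $17366.32380911175 ≈ $17,366.32.

$17,366.32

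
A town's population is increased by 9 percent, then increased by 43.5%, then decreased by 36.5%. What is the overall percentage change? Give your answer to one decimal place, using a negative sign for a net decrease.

-0.7%

The combined multiplier is 1.09 × 1.435 × 0.635 = 0.99323525.
That corresponds to a decrease of 0.7%.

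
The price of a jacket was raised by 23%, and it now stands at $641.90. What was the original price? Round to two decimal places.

The overall multiplier applied was 1.23.
So the original price was $641.90 ÷ 1.23 ≈ $521.87.

$521.87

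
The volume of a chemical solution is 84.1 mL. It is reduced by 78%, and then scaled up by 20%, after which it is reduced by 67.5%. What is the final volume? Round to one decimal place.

7.2 mL

Each change multiplies by a factor: 0.22 × 1.2 × 0.325 = 0.0858.
84.1 × 0.0858 = 7.21578 ≈ 7.2.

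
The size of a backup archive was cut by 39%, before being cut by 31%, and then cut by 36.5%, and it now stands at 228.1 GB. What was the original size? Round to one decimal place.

The overall multiplier applied was 0.61 × 0.69 × 0.635 = 0.2672715.
So the original size was 228.1 ÷ 0.2672715 ≈ 853.4 GB.

853.4 GB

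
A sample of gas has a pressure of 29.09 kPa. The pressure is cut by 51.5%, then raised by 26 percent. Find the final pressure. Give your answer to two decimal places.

17.78 kPa

51.5% decrease: 29.09 × 0.485 = 14.10865.
Apply the 26% increase: 14.10865 × 1.26 = 17.776899 ≈ 17.78.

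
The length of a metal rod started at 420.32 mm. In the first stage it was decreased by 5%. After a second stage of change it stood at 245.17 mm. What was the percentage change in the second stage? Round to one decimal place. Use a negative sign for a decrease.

After the first stage: 420.32 × 0.95 = 399.304.
Second-stage multiplier: 245.17 ÷ 399.304 ≈ 0.61399.
That is a change of -38.6%.

-38.6%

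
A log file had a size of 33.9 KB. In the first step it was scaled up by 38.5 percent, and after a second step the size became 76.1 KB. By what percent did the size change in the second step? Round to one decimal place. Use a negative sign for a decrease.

After the first step: 33.9 × 1.385 = 46.9515.
Second-step multiplier: 76.1 ÷ 46.9515 ≈ 1.62082.
That is a change of 62.1%.

62.1%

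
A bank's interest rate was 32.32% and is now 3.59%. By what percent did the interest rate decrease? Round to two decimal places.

88.89%

The change is 3.59 − 32.32 = -28.73 percentage points.
Relative to the original 32.32%, that is -28.73 ÷ 32.32 ≈ -88.89%.
So the interest rate fell by 88.89%.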